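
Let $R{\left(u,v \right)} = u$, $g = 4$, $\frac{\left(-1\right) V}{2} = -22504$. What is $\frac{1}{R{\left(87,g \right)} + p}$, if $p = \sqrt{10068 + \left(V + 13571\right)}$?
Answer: $- \frac{87}{61078} + \frac{\sqrt{68647}}{61078} \approx 0.0028653$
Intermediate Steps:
$V = 45008$ ($V = \left(-2\right) \left(-22504\right) = 45008$)
$p = \sqrt{68647}$ ($p = \sqrt{10068 + \left(45008 + 13571\right)} = \sqrt{10068 + 58579} = \sqrt{68647} \approx 262.01$)
$\frac{1}{R{\left(87,g \right)} + p} = \frac{1}{87 + \sqrt{68647}}$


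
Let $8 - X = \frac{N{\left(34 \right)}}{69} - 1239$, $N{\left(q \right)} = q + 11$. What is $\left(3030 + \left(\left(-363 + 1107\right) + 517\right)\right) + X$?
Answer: $\frac{127359}{23} \approx 5537.3$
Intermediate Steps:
$N{\left(q \right)} = 11 + q$
$X = \frac{28666}{23}$ ($X = 8 - \left(\frac{11 + 34}{69} - 1239\right) = 8 - \left(45 \cdot \frac{1}{69} - 1239\right) = 8 - \left(\frac{15}{23} - 1239\right) = 8 - - \frac{28482}{23} = 8 + \frac{28482}{23} = \frac{28666}{23} \approx 1246.3$)
$\left(3030 + \left(\left(-363 + 1107\right) + 517\right)\right) + X = \left(3030 + \left(\left(-363 + 1107\right) + 517\right)\right) + \frac{28666}{23} = \left(3030 + \left(744 + 517\right)\right) + \frac{28666}{23} = \left(3030 + 1261\right) + \frac{28666}{23} = 4291 + \frac{28666}{23} = \frac{127359}{23}$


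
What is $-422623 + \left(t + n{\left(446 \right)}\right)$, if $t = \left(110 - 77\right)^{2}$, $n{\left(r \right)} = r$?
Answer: $-421088$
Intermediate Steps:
$t = 1089$ ($t = 33^{2} = 1089$)
$-422623 + \left(t + n{\left(446 \right)}\right) = -422623 + \left(1089 + 446\right) = -422623 + 1535 = -421088$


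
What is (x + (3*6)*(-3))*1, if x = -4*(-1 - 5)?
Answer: -30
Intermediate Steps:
x = 24 (x = -4*(-6) = 24)
(x + (3*6)*(-3))*1 = (24 + (3*6)*(-3))*1 = (24 + 18*(-3))*1 = (24 - 54)*1 = -30*1 = -30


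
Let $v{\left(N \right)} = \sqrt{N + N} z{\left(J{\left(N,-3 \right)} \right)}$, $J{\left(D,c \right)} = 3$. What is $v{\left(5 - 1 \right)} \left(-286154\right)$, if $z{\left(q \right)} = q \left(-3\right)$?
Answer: $5150772 \sqrt{2} \approx 7.2843 \cdot 10^{6}$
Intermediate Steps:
$z{\left(q \right)} = - 3 q$
$v{\left(N \right)} = - 9 \sqrt{2} \sqrt{N}$ ($v{\left(N \right)} = \sqrt{N + N} \left(\left(-3\right) 3\right) = \sqrt{2 N} \left(-9\right) = \sqrt{2} \sqrt{N} \left(-9\right) = - 9 \sqrt{2} \sqrt{N}$)
$v{\left(5 - 1 \right)} \left(-286154\right) = - 9 \sqrt{2} \sqrt{5 - 1} \left(-286154\right) = - 9 \sqrt{2} \sqrt{4} \left(-286154\right) = \left(-9\right) \sqrt{2} \cdot 2 \left(-286154\right) = - 18 \sqrt{2} \left(-286154\right) = 5150772 \sqrt{2}$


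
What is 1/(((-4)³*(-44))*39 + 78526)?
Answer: 1/188350 ≈ 5.3093e-6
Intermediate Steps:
1/(((-4)³*(-44))*39 + 78526) = 1/(-64*(-44)*39 + 78526) = 1/(2816*39 + 78526) = 1/(109824 + 78526) = 1/188350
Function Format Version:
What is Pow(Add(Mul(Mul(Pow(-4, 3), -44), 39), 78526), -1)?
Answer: Rational(1, 188350) ≈ 5.3093e-6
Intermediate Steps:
Pow(Add(Mul(Mul(Pow(-4, 3), -44), 39), 78526), -1) = Pow(Add(Mul(Mul(-64, -44), 39), 78526), -1) = Pow(Add(Mul(2816, 39), 78526), -1) = Pow(Add(109824, 78526), -1) = Pow(188350, -1) = Rational(1, 188350)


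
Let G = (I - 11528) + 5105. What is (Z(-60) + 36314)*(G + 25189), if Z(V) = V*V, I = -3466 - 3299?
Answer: 479007914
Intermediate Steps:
I = -6765
Z(V) = V²
G = -13188 (G = (-6765 - 11528) + 5105 = -18293 + 5105 = -13188)
(Z(-60) + 36314)*(G + 25189) = ((-60)² + 36314)*(-13188 + 25189) = (3600 + 36314)*12001 = 39914*12001 = 479007914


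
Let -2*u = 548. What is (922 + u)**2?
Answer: 419904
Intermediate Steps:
u = -274 (u = -1/2*548 = -274)
(922 + u)**2 = (922 - 274)**2 = 648**2 = 419904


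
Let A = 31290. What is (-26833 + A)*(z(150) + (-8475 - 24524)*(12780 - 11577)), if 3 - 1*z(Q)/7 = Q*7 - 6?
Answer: -176965559388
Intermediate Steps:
z(Q) = 63 - 49*Q (z(Q) = 21 - 7*(Q*7 - 6) = 21 - 7*(7*Q - 6) = 21 - 7*(-6 + 7*Q) = 21 + (42 - 49*Q) = 63 - 49*Q)
(-26833 + A)*(z(150) + (-8475 - 24524)*(12780 - 11577)) = (-26833 + 31290)*((63 - 49*150) + (-8475 - 24524)*(12780 - 11577)) = 4457*((63 - 7350) - 32999*1203) = 4457*(-7287 - 39697797) = 4457*(-39705084) = -176965559388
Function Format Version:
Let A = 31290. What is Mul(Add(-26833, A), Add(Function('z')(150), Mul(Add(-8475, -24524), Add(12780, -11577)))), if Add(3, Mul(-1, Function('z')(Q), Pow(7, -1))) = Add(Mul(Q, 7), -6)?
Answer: -176965559388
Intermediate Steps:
Function('z')(Q) = Add(63, Mul(-49, Q)) (Function('z')(Q) = Add(21, Mul(-7, Add(Mul(Q, 7), -6))) = Add(21, Mul(-7, Add(Mul(7, Q), -6))) = Add(21, Mul(-7, Add(-6, Mul(7, Q)))) = Add(21, Add(42, Mul(-49, Q))) = Add(63, Mul(-49, Q)))
Mul(Add(-26833, A), Add(Function('z')(150), Mul(Add(-8475, -24524), Add(12780, -11577)))) = Mul(Add(-26833, 31290), Add(Add(63, Mul(-49, 150)), Mul(Add(-8475, -24524), Add(12780, -11577)))) = Mul(4457, Add(Add(63, -7350), Mul(-32999, 1203))) = Mul(4457, Add(-7287, -39697797)) = Mul(4457, -39705084) = -176965559388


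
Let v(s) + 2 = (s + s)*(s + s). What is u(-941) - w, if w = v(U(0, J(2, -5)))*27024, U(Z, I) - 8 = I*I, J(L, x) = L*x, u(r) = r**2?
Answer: -1259892215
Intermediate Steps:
U(Z, I) = 8 + I**2 (U(Z, I) = 8 + I*I = 8 + I**2)
v(s) = -2 + 4*s**2 (v(s) = -2 + (s + s)*(s + s) = -2 + (2*s)*(2*s) = -2 + 4*s**2)
w = 1260777696 (w = (-2 + 4*(8 + (2*(-5))**2)**2)*27024 = (-2 + 4*(8 + (-10)**2)**2)*27024 = (-2 + 4*(8 + 100)**2)*27024 = (-2 + 4*108**2)*27024 = (-2 + 4*11664)*27024 = (-2 + 46656)*27024 = 46654*27024 = 1260777696)
u(-941) - w = (-941)**2 - 1*1260777696 = 885481 - 1260777696 = -1259892215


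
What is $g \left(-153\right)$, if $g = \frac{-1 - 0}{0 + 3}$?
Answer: $51$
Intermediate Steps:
$g = - \frac{1}{3}$ ($g = \frac{-1 + \left(-1 + 1\right)}{3} = \left(-1 + 0\right) \frac{1}{3} = \left(-1\right) \frac{1}{3} = - \frac{1}{3} \approx -0.33333$)
$g \left(-153\right) = \left(- \frac{1}{3}\right) \left(-153\right) = 51$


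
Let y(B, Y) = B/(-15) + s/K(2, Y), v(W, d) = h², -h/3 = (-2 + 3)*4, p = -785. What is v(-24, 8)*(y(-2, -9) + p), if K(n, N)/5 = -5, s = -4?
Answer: -2824944/25 ≈ -1.1300e+5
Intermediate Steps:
h = -12 (h = -3*(-2 + 3)*4 = -3*4 = -12)
K(n, N) = -25 (K(n, N) = 5*(-5) = -25)
v(W, d) = 144 (v(W, d) = (-12)² = 144)
y(B, Y) = 4/25 - B/15 (y(B, Y) = B/(-15) - 4/(-25) = B*(-1/15) - 4*(-1/25) = -B/15 + 4/25 = 4/25 - B/15)
v(-24, 8)*(y(-2, -9) + p) = 144*((4/25 - 1/15*(-2)) - 785) = 144*((4/25 + 2/15) - 785) = 144*(22/75 - 785) = 144*(-58853/75) = -2824944/25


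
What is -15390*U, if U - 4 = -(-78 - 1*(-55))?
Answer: -415530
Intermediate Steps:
U = 27 (U = 4 - (-78 - 1*(-55)) = 4 - (-78 + 55) = 4 - 1*(-23) = 4 + 23 = 27)
-15390*U = -15390*27 = -415530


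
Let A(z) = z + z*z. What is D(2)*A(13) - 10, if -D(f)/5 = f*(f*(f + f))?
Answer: -14570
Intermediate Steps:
A(z) = z + z²
D(f) = -10*f³ (D(f) = -5*f*f*(f + f) = -5*f*f*(2*f) = -5*f*2*f² = -10*f³)
D(2)*A(13) - 10 = (-10*2³)*(13*(1 + 13)) - 10 = (-10*8)*(13*14) - 10 = -80*182 - 10 = -14560 - 10 = -14570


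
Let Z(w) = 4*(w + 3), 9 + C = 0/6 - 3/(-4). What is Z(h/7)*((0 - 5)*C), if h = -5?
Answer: 2640/7 ≈ 377.14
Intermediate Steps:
C = -33/4 (C = -9 + (0/6 - 3/(-4)) = -9 + (0*(⅙) - 3*(-¼)) = -9 + (0 + ¾) = -9 + ¾ = -33/4 ≈ -8.2500)
Z(w) = 12 + 4*w (Z(w) = 4*(3 + w) = 12 + 4*w)
Z(h/7)*((0 - 5)*C) = (12 + 4*(-5/7))*((0 - 5)*(-33/4)) = (12 + 4*(-5*⅐))*(-5*(-33/4)) = (12 + 4*(-5/7))*(165/4) = (12 - 20/7)*(165/4) = (64/7)*(165/4) = 2640/7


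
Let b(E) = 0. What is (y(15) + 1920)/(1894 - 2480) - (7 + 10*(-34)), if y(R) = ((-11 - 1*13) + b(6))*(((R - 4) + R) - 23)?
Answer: 96645/293 ≈ 329.85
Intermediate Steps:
y(R) = 648 - 48*R (y(R) = ((-11 - 1*13) + 0)*(((R - 4) + R) - 23) = ((-11 - 13) + 0)*(((-4 + R) + R) - 23) = (-24 + 0)*((-4 + 2*R) - 23) = -24*(-27 + 2*R) = 648 - 48*R)
(y(15) + 1920)/(1894 - 2480) - (7 + 10*(-34)) = ((648 - 48*15) + 1920)/(1894 - 2480) - (7 + 10*(-34)) = ((648 - 720) + 1920)/(-586) - (7 - 340) = (-72 + 1920)*(-1/586) - 1*(-333) = 1848*(-1/586) + 333 = -924/293 + 333 = 96645/293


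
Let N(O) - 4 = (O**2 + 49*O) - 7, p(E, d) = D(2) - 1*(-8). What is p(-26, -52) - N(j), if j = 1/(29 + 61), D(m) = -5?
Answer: 44189/8100 ≈ 5.4554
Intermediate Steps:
j = 1/90 ≈ 0.011111
p(E, d) = 3 (p(E, d) = -5 - 1*(-8) = -5 + 8 = 3)
N(O) = -3 + O**2 + 49*O (N(O) = 4 + ((O**2 + 49*O) - 7) = 4 + (-7 + O**2 + 49*O) = -3 + O**2 + 49*O)
p(-26, -52) - N(j) = 3 - (-3 + (1/90)**2 + 49*(1/90)) = 3 - (-3 + 1/8100 + 49/90) = 3 - 1*(-19889/8100) = 3 + 19889/8100 = 44189/8100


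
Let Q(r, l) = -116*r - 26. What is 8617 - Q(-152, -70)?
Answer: -8989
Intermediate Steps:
Q(r, l) = -26 - 116*r
8617 - Q(-152, -70) = 8617 - (-26 - 116*(-152)) = 8617 - (-26 + 17632) = 8617 - 1*17606 = 8617 - 17606 = -8989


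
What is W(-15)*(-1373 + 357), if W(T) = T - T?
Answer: 0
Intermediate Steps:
W(T) = 0
W(-15)*(-1373 + 357) = 0*(-1373 + 357) = 0*(-1016) = 0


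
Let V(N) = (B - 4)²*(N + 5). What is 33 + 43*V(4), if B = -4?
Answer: 24801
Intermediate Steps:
V(N) = 320 + 64*N (V(N) = (-4 - 4)²*(N + 5) = (-8)²*(5 + N) = 64*(5 + N) = 320 + 64*N)
33 + 43*V(4) = 33 + 43*(320 + 64*4) = 33 + 43*(320 + 256) = 33 + 43*576 = 33 + 24768 = 24801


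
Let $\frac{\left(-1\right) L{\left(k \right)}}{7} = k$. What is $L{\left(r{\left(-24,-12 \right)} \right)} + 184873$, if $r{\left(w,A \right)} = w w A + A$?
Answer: $233341$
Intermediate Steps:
$r{\left(w,A \right)} = A + A w^{2}$ ($r{\left(w,A \right)} = w^{2} A + A = A w^{2} + A = A + A w^{2}$)
$L{\left(k \right)} = - 7 k$
$L{\left(r{\left(-24,-12 \right)} \right)} + 184873 = - 7 \left(- 12 \left(1 + \left(-24\right)^{2}\right)\right) + 184873 = - 7 \left(- 12 \left(1 + 576\right)\right) + 184873 = - 7 \left(\left(-12\right) 577\right) + 184873 = \left(-7\right) \left(-6924\right) + 184873 = 48468 + 184873 = 233341$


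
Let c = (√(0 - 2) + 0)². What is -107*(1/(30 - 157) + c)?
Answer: 27285/127 ≈ 214.84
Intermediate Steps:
c = -2 (c = (√(-2) + 0)² = (I*√2 + 0)² = (I*√2)² = -2)
-107*(1/(30 - 157) + c) = -107*(1/(30 - 157) - 2) = -107*(1/(-127) - 2) = -107*(-1/127 - 2) = -107*(-255/127) = 27285/127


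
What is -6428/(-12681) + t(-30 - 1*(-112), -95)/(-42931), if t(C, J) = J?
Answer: 277165163/544408011 ≈ 0.50911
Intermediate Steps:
-6428/(-12681) + t(-30 - 1*(-112), -95)/(-42931) = -6428/(-12681) - 95/(-42931) = -6428*(-1/12681) - 95*(-1/42931) = 6428/12681 + 95/42931 = 277165163/544408011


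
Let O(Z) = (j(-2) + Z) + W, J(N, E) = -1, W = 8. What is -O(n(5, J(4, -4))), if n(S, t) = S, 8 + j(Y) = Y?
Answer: -3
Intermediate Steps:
j(Y) = -8 + Y
O(Z) = -2 + Z (O(Z) = ((-8 - 2) + Z) + 8 = (-10 + Z) + 8 = -2 + Z)
-O(n(5, J(4, -4))) = -(-2 + 5) = -1*3 = -3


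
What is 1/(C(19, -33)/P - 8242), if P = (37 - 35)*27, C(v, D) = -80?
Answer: -27/222574 ≈ -0.00012131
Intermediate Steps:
P = 54 (P = 2*27 = 54)
1/(C(19, -33)/P - 8242) = 1/(-80/54 - 8242) = 1/(-80*1/54 - 8242) = 1/(-40/27 - 8242) = 1/(-222574/27) = -27/222574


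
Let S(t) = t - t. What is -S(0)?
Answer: 0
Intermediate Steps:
S(t) = 0
-S(0) = -1*0 = 0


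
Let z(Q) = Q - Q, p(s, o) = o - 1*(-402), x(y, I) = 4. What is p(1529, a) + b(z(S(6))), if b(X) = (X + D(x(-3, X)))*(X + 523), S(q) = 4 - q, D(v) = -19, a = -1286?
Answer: -10821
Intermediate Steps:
p(s, o) = 402 + o (p(s, o) = o + 402 = 402 + o)
z(Q) = 0
b(X) = (-19 + X)*(523 + X) (b(X) = (X - 19)*(X + 523) = (-19 + X)*(523 + X))
p(1529, a) + b(z(S(6))) = (402 - 1286) + (-9937 + 0**2 + 504*0) = -884 + (-9937 + 0 + 0) = -884 - 9937 = -10821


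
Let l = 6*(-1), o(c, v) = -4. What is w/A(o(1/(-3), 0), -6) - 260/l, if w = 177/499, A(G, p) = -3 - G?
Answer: 65401/1497 ≈ 43.688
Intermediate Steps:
l = -6
w = 177/499 (w = 177*(1/499) = 177/499 ≈ 0.35471)
w/A(o(1/(-3), 0), -6) - 260/l = 177/(499*(-3 - 1*(-4))) - 260/(-6) = 177/(499*(-3 + 4)) - 260*(-⅙) = (177/499)/1 + 130/3 = (177/499)*1 + 130/3 = 177/499 + 130/3 = 65401/1497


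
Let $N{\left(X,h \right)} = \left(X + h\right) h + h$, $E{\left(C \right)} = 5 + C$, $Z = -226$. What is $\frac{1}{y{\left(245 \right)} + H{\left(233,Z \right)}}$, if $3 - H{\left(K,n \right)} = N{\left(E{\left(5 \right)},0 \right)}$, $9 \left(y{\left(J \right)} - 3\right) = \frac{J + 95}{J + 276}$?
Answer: $\frac{4689}{28474} \approx 0.16468$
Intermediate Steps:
$y{\left(J \right)} = 3 + \frac{95 + J}{9 \left(276 + J\right)}$ ($y{\left(J \right)} = 3 + \frac{\left(J + 95\right) \frac{1}{J + 276}}{9} = 3 + \frac{\left(95 + J\right) \frac{1}{276 + J}}{9} = 3 + \frac{\frac{1}{276 + J} \left(95 + J\right)}{9} = 3 + \frac{95 + J}{9 \left(276 + J\right)}$)
$N{\left(X,h \right)} = h + h \left(X + h\right)$ ($N{\left(X,h \right)} = h \left(X + h\right) + h = h + h \left(X + h\right)$)
$H{\left(K,n \right)} = 3$ ($H{\left(K,n \right)} = 3 - 0 \left(1 + \left(5 + 5\right) + 0\right) = 3 - 0 \left(1 + 10 + 0\right) = 3 - 0 \cdot 11 = 3 - 0 = 3 + 0 = 3$)
$\frac{1}{y{\left(245 \right)} + H{\left(233,Z \right)}} = \frac{1}{\frac{7547 + 28 \cdot 245}{9 \left(276 + 245\right)} + 3} = \frac{1}{\frac{7547 + 6860}{9 \cdot 521} + 3} = \frac{1}{\frac{1}{9} \cdot \frac{1}{521} \cdot 14407 + 3} = \frac{1}{\frac{14407}{4689} + 3} = \frac{1}{\frac{28474}{4689}} = \frac{4689}{28474}$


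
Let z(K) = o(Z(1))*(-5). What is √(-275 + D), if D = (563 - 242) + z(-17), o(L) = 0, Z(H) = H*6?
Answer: √46 ≈ 6.7823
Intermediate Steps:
Z(H) = 6*H
z(K) = 0 (z(K) = 0*(-5) = 0)
D = 321 (D = (563 - 242) + 0 = 321 + 0 = 321)
√(-275 + D) = √(-275 + 321) = √46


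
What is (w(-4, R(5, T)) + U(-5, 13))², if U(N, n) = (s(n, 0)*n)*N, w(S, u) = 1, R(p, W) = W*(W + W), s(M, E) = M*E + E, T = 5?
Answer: 1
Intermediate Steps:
s(M, E) = E + E*M (s(M, E) = E*M + E = E + E*M)
R(p, W) = 2*W² (R(p, W) = W*(2*W) = 2*W²)
U(N, n) = 0 (U(N, n) = ((0*(1 + n))*n)*N = (0*n)*N = 0*N = 0)
(w(-4, R(5, T)) + U(-5, 13))² = (1 + 0)² = 1² = 1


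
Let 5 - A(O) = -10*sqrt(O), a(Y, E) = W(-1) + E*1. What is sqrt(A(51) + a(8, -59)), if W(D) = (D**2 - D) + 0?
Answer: sqrt(-52 + 10*sqrt(51)) ≈ 4.4062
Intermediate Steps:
W(D) = D**2 - D
a(Y, E) = 2 + E (a(Y, E) = -(-1 - 1) + E*1 = -1*(-2) + E = 2 + E)
A(O) = 5 + 10*sqrt(O) (A(O) = 5 - (-10)*sqrt(O) = 5 + 10*sqrt(O))
sqrt(A(51) + a(8, -59)) = sqrt((5 + 10*sqrt(51)) + (2 - 59)) = sqrt((5 + 10*sqrt(51)) - 57) = sqrt(-52 + 10*sqrt(51))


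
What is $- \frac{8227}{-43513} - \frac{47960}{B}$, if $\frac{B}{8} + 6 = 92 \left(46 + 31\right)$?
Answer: $- \frac{202629729}{307985014} \approx -0.65792$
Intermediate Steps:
$B = 56624$ ($B = -48 + 8 \cdot 92 \left(46 + 31\right) = -48 + 8 \cdot 92 \cdot 77 = -48 + 8 \cdot 7084 = -48 + 56672 = 56624$)
$- \frac{8227}{-43513} - \frac{47960}{B} = - \frac{8227}{-43513} - \frac{47960}{56624} = \left(-8227\right) \left(- \frac{1}{43513}\right) - \frac{5995}{7078} = \frac{8227}{43513} - \frac{5995}{7078} = - \frac{202629729}{307985014}$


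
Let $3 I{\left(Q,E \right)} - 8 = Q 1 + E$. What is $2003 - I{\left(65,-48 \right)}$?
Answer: $\frac{5984}{3} \approx 1994.7$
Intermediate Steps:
$I{\left(Q,E \right)} = \frac{8}{3} + \frac{E}{3} + \frac{Q}{3}$ ($I{\left(Q,E \right)} = \frac{8}{3} + \frac{Q 1 + E}{3} = \frac{8}{3} + \frac{Q + E}{3} = \frac{8}{3} + \frac{E + Q}{3} = \frac{8}{3} + \left(\frac{E}{3} + \frac{Q}{3}\right) = \frac{8}{3} + \frac{E}{3} + \frac{Q}{3}$)
$2003 - I{\left(65,-48 \right)} = 2003 - \left(\frac{8}{3} + \frac{1}{3} \left(-48\right) + \frac{1}{3} \cdot 65\right) = 2003 - \left(\frac{8}{3} - 16 + \frac{65}{3}\right) = 2003 - \frac{25}{3} = \frac{5984}{3}$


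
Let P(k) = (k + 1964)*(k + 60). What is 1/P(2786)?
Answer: 1/13518500 ≈ 7.3973e-8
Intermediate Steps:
P(k) = (60 + k)*(1964 + k) (P(k) = (1964 + k)*(60 + k) = (60 + k)*(1964 + k))
1/P(2786) = 1/(117840 + 2786² + 2024*2786) = 1/(117840 + 7761796 + 5638864) = 1/13518500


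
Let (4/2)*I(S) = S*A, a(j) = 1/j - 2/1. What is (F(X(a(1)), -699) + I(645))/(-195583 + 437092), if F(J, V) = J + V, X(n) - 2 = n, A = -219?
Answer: -142651/483018 ≈ -0.29533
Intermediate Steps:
a(j) = -2 + 1/j (a(j) = 1/j - 2*1 = 1/j - 2 = -2 + 1/j)
X(n) = 2 + n
I(S) = -219*S/2 (I(S) = (S*(-219))/2 = (-219*S)/2 = -219*S/2)
(F(X(a(1)), -699) + I(645))/(-195583 + 437092) = (((2 + (-2 + 1/1)) - 699) - 219/2*645)/(-195583 + 437092) = (((2 + (-2 + 1)) - 699) - 141255/2)/241509 = (((2 - 1) - 699) - 141255/2)*(1/241509) = ((1 - 699) - 141255/2)*(1/241509) = (-698 - 141255/2)*(1/241509) = -142651/2*1/241509 = -142651/483018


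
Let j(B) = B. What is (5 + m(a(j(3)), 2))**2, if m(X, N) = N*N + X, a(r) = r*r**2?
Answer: 1296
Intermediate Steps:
a(r) = r**3
m(X, N) = X + N**2 (m(X, N) = N**2 + X = X + N**2)
(5 + m(a(j(3)), 2))**2 = (5 + (3**3 + 2**2))**2 = (5 + (27 + 4))**2 = (5 + 31)**2 = 36**2 = 1296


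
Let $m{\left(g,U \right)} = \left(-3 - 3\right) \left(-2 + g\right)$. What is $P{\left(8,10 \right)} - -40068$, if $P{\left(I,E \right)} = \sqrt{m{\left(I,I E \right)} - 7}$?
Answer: $40068 + i \sqrt{43} \approx 40068.0 + 6.5574 i$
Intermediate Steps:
$m{\left(g,U \right)} = 12 - 6 g$ ($m{\left(g,U \right)} = - 6 \left(-2 + g\right) = 12 - 6 g$)
$P{\left(I,E \right)} = \sqrt{5 - 6 I}$ ($P{\left(I,E \right)} = \sqrt{\left(12 - 6 I\right) - 7} = \sqrt{5 - 6 I}$)
$P{\left(8,10 \right)} - -40068 = \sqrt{5 - 48} - -40068 = \sqrt{5 - 48} + 40068 = \sqrt{-43} + 40068 = i \sqrt{43} + 40068 = 40068 + i \sqrt{43}$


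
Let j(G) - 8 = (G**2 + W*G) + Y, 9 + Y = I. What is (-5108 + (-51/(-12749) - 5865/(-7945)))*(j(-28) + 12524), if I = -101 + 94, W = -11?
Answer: -201133337100768/2894023 ≈ -6.9500e+7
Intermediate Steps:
I = -7
Y = -16 (Y = -9 - 7 = -16)
j(G) = -8 + G**2 - 11*G (j(G) = 8 + ((G**2 - 11*G) - 16) = 8 + (-16 + G**2 - 11*G) = -8 + G**2 - 11*G)
(-5108 + (-51/(-12749) - 5865/(-7945)))*(j(-28) + 12524) = (-5108 + (-51/(-12749) - 5865/(-7945)))*((-8 + (-28)**2 - 11*(-28)) + 12524) = (-5108 + (-51*(-1/12749) - 5865*(-1/7945)))*((-8 + 784 + 308) + 12524) = (-5108 + (51/12749 + 1173/1589))*(1084 + 12524) = (-5108 + 15035616/20258161)*13608 = -103463650772/20258161*13608 = -201133337100768/2894023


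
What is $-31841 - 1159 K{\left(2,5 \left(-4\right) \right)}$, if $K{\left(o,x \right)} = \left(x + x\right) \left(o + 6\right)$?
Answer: $339039$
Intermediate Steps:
$K{\left(o,x \right)} = 2 x \left(6 + o\right)$
$-31841 - 1159 K{\left(2,5 \left(-4\right) \right)} = -31841 - 1159 \cdot 2 \cdot 5 \left(-4\right) \left(6 + 2\right) = -31841 - 1159 \cdot 2 \left(-20\right) 8 = -31841 - 1159 \left(-320\right) = -31841 - -370880 = -31841 + 370880 = 339039$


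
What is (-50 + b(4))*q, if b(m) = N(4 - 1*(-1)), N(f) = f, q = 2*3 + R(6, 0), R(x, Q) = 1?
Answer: -315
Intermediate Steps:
q = 7 (q = 2*3 + 1 = 6 + 1 = 7)
b(m) = 5 (b(m) = 4 - 1*(-1) = 4 + 1 = 5)
(-50 + b(4))*q = (-50 + 5)*7 = -45*7 = -315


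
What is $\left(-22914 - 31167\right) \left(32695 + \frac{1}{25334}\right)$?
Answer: $- \frac{44795028979611}{25334} \approx -1.7682 \cdot 10^{9}$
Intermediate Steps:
$\left(-22914 - 31167\right) \left(32695 + \frac{1}{25334}\right) = - 54081 \left(32695 + \frac{1}{25334}\right) = \left(-54081\right) \frac{828295131}{25334} = - \frac{44795028979611}{25334}$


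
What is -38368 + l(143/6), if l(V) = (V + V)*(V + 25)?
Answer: -648725/18 ≈ -36040.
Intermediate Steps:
l(V) = 2*V*(25 + V) (l(V) = (2*V)*(25 + V) = 2*V*(25 + V))
-38368 + l(143/6) = -38368 + 2*(143/6)*(25 + 143/6) = -38368 + 2*(143/6)*(293/6) = -38368 + 41899/18 = -648725/18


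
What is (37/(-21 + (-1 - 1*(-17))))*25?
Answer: -185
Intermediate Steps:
(37/(-21 + (-1 - 1*(-17))))*25 = (37/(-21 + (-1 + 17)))*25 = (37/(-21 + 16))*25 = (37/(-5))*25 = -1/5*37*25 = -37/5*25 = -185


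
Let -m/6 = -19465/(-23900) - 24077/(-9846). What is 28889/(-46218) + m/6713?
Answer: -3032318066786/4828739053705 ≈ -0.62797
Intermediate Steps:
m = -76709269/3921990 (m = -6*(-19465/(-23900) - 24077/(-9846)) = -6*(-19465*(-1/23900) - 24077*(-1/9846)) = -6*(3893/4780 + 24077/9846) = -6*76709269/23531940 = -76709269/3921990 ≈ -19.559)
28889/(-46218) + m/6713 = 28889/(-46218) - 76709269/3921990/6713 = 28889*(-1/46218) - 76709269/3921990*1/6713 = -28889/46218 - 10958467/3761188410 = -3032318066786/4828739053705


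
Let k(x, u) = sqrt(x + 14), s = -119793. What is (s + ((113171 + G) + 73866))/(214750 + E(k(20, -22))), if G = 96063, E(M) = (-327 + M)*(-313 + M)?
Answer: 609298417/1183066845 + 20903296*sqrt(34)/20112136365 ≈ 0.52108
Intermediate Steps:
k(x, u) = sqrt(14 + x)
(s + ((113171 + G) + 73866))/(214750 + E(k(20, -22))) = (-119793 + ((113171 + 96063) + 73866))/(214750 + (102351 + (sqrt(14 + 20))**2 - 640*sqrt(14 + 20))) = (-119793 + (209234 + 73866))/(214750 + (102351 + (sqrt(34))**2 - 640*sqrt(34))) = (-119793 + 283100)/(214750 + (102351 + 34 - 640*sqrt(34))) = 163307/(214750 + (102385 - 640*sqrt(34))) = 163307/(317135 - 640*sqrt(34))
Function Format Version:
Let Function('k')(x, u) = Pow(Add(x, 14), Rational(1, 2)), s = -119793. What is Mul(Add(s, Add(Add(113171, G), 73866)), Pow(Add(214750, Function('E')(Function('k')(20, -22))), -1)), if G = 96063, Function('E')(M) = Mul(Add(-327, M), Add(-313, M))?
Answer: Add(Rational(609298417, 1183066845), Mul(Rational(20903296, 20112136365), Pow(34, Rational(1, 2)))) ≈ 0.52108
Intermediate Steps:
Function('k')(x, u) = Pow(Add(14, x), Rational(1, 2))
Mul(Add(s, Add(Add(113171, G), 73866)), Pow(Add(214750, Function('E')(Function('k')(20, -22))), -1)) = Mul(Add(-119793, Add(Add(113171, 96063), 73866)), Pow(Add(214750, Add(102351, Pow(Pow(Add(14, 20), Rational(1, 2)), 2), Mul(-640, Pow(Add(14, 20), Rational(1, 2))))), -1)) = Mul(Add(-119793, Add(209234, 73866)), Pow(Add(214750, Add(102351, Pow(Pow(34, Rational(1, 2)), 2), Mul(-640, Pow(34, Rational(1, 2))))), -1)) = Mul(Add(-119793, 283100), Pow(Add(214750, Add(102351, 34, Mul(-640, Pow(34, Rational(1, 2))))), -1)) = Mul(163307, Pow(Add(214750, Add(102385, Mul(-640, Pow(34, Rational(1, 2))))), -1)) = Mul(163307, Pow(Add(317135, Mul(-640, Pow(34, Rational(1, 2)))), -1))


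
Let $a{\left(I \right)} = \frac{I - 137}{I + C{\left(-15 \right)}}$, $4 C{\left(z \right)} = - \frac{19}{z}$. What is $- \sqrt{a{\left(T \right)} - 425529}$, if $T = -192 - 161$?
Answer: $- \frac{i \sqrt{3888696410241}}{3023} \approx - 652.33 i$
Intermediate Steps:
$C{\left(z \right)} = - \frac{19}{4 z}$ ($C{\left(z \right)} = \frac{\left(-19\right) \frac{1}{z}}{4} = - \frac{19}{4 z}$)
$T = -353$ ($T = -192 - 161 = -353$)
$a{\left(I \right)} = \frac{-137 + I}{\frac{19}{60} + I}$ ($a{\left(I \right)} = \frac{I - 137}{I - \frac{19}{4 \left(-15\right)}} = \frac{-137 + I}{I - - \frac{19}{60}} = \frac{-137 + I}{I + \frac{19}{60}} = \frac{-137 + I}{\frac{19}{60} + I}$)
$- \sqrt{a{\left(T \right)} - 425529} = - \sqrt{\frac{60 \left(-137 - 353\right)}{19 + 60 \left(-353\right)} - 425529} = - \sqrt{60 \frac{1}{19 - 21180} \left(-490\right) - 425529} = - \sqrt{60 \frac{1}{-21161} \left(-490\right) - 425529} = - \sqrt{60 \left(- \frac{1}{21161}\right) \left(-490\right) - 425529} = - \sqrt{\frac{4200}{3023} - 425529} = - \sqrt{- \frac{1286369967}{3023}} = - \frac{i \sqrt{3888696410241}}{3023}$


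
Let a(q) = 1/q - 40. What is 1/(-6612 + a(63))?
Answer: -63/419075 ≈ -0.00015033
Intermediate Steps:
a(q) = -40 + 1/q
1/(-6612 + a(63)) = 1/(-6612 + (-40 + 1/63)) = 1/(-6612 - 2519/63) = 1/(-419075/63) = -63/419075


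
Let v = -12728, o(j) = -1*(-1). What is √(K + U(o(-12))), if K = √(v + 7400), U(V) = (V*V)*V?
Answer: √(1 + 12*I*√37) ≈ 6.0828 + 6.0*I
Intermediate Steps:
o(j) = 1
U(V) = V³ (U(V) = V²*V = V³)
K = 12*I*√37 (K = √(-12728 + 7400) = √(-5328) = 12*I*√37 ≈ 72.993*I)
√(K + U(o(-12))) = √(12*I*√37 + 1³) = √(12*I*√37 + 1) = √(1 + 12*I*√37)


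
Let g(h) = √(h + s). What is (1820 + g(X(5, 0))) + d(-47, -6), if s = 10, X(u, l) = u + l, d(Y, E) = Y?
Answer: 1773 + √15 ≈ 1776.9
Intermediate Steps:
X(u, l) = l + u
g(h) = √(10 + h) (g(h) = √(h + 10) = √(10 + h))
(1820 + g(X(5, 0))) + d(-47, -6) = (1820 + √(10 + (0 + 5))) - 47 = (1820 + √(10 + 5)) - 47 = (1820 + √15) - 47 = 1773 + √15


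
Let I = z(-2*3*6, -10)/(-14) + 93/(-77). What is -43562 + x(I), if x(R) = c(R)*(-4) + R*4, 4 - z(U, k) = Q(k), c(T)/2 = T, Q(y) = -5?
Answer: -3353704/77 ≈ -43555.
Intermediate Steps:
c(T) = 2*T
z(U, k) = 9 (z(U, k) = 4 - 1*(-5) = 4 + 5 = 9)
I = -285/154 (I = 9/(-14) + 93/(-77) = 9*(-1/14) + 93*(-1/77) = -9/14 - 93/77 = -285/154 ≈ -1.8506)
x(R) = -4*R (x(R) = (2*R)*(-4) + R*4 = -8*R + 4*R = -4*R)
-43562 + x(I) = -43562 - 4*(-285/154) = -43562 + 570/77 = -3353704/77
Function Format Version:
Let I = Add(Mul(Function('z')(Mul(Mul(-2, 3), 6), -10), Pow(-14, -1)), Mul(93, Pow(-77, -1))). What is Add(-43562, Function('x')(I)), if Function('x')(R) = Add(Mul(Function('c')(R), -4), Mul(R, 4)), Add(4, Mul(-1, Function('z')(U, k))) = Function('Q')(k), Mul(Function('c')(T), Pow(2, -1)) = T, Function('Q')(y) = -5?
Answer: Rational(-3353704, 77) ≈ -43555.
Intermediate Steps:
Function('c')(T) = Mul(2, T)
Function('z')(U, k) = 9 (Function('z')(U, k) = Add(4, Mul(-1, -5)) = Add(4, 5) = 9)
I = Rational(-285, 154) (I = Add(Mul(9, Pow(-14, -1)), Mul(93, Pow(-77, -1))) = Add(Mul(9, Rational(-1, 14)), Mul(93, Rational(-1, 77))) = Add(Rational(-9, 14), Rational(-93, 77)) = Rational(-285, 154) ≈ -1.8506)
Function('x')(R) = Mul(-4, R) (Function('x')(R) = Add(Mul(Mul(2, R), -4), Mul(R, 4)) = Add(Mul(-8, R), Mul(4, R)) = Mul(-4, R))
Add(-43562, Function('x')(I)) = Add(-43562, Mul(-4, Rational(-285, 154))) = Add(-43562, Rational(570, 77)) = Rational(-3353704, 77)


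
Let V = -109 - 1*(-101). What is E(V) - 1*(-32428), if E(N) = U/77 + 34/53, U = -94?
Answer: 132336304/4081 ≈ 32427.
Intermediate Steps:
V = -8 (V = -109 + 101 = -8)
E(N) = -2364/4081 (E(N) = -94/77 + 34/53 = -2364/4081)
E(V) - 1*(-32428) = -2364/4081 - 1*(-32428) = -2364/4081 + 32428 = 132336304/4081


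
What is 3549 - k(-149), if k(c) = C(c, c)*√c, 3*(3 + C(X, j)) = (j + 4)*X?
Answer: 3549 - 21596*I*√149/3 ≈ 3549.0 - 87871.0*I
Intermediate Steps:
C(X, j) = -3 + X*(4 + j)/3 (C(X, j) = -3 + ((j + 4)*X)/3 = -3 + ((4 + j)*X)/3 = -3 + (X*(4 + j))/3 = -3 + X*(4 + j)/3)
k(c) = √c*(-3 + c²/3 + 4*c/3) (k(c) = (-3 + 4*c/3 + c*c/3)*√c = (-3 + 4*c/3 + c²/3)*√c = (-3 + c²/3 + 4*c/3)*√c = √c*(-3 + c²/3 + 4*c/3))
3549 - k(-149) = 3549 - √(-149)*(-9 + (-149)² + 4*(-149))/3 = 3549 - I*√149*(-9 + 22201 - 596)/3 = 3549 - I*√149*21596/3 = 3549 - 21596*I*√149/3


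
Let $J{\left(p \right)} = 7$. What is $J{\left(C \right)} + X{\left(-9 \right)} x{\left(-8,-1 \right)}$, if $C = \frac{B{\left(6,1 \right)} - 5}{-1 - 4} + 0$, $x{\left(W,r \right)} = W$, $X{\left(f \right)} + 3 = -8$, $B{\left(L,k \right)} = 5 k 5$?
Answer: $95$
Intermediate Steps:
$B{\left(L,k \right)} = 25 k$
$X{\left(f \right)} = -11$ ($X{\left(f \right)} = -3 - 8 = -11$)
$C = -4$ ($C = \frac{25 \cdot 1 - 5}{-1 - 4} + 0 = \frac{25 - 5}{-5} + 0 = 20 \left(- \frac{1}{5}\right) + 0 = -4 + 0 = -4$)
$J{\left(C \right)} + X{\left(-9 \right)} x{\left(-8,-1 \right)} = 7 - -88 = 7 + 88 = 95$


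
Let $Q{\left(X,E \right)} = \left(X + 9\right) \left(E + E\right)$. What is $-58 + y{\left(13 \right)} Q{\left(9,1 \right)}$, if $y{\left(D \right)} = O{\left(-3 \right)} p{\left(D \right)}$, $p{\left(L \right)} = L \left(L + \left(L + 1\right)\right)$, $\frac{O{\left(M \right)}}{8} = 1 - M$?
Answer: $404294$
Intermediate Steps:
$O{\left(M \right)} = 8 - 8 M$ ($O{\left(M \right)} = 8 \left(1 - M\right) = 8 - 8 M$)
$p{\left(L \right)} = L \left(1 + 2 L\right)$ ($p{\left(L \right)} = L \left(L + \left(1 + L\right)\right) = L \left(1 + 2 L\right)$)
$Q{\left(X,E \right)} = 2 E \left(9 + X\right)$ ($Q{\left(X,E \right)} = \left(9 + X\right) 2 E = 2 E \left(9 + X\right)$)
$y{\left(D \right)} = 32 D \left(1 + 2 D\right)$ ($y{\left(D \right)} = \left(8 - -24\right) D \left(1 + 2 D\right) = \left(8 + 24\right) D \left(1 + 2 D\right) = 32 D \left(1 + 2 D\right)$)
$-58 + y{\left(13 \right)} Q{\left(9,1 \right)} = -58 + 32 \cdot 13 \left(1 + 2 \cdot 13\right) 2 \cdot 1 \left(9 + 9\right) = -58 + 32 \cdot 13 \left(1 + 26\right) 2 \cdot 1 \cdot 18 = -58 + 32 \cdot 13 \cdot 27 \cdot 36 = -58 + 11232 \cdot 36 = -58 + 404352 = 404294$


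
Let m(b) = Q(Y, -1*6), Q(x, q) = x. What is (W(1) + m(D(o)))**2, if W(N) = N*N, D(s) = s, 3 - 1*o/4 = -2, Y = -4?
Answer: 9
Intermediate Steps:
o = 20 (o = 12 - 4*(-2) = 12 + 8 = 20)
W(N) = N**2
m(b) = -4
(W(1) + m(D(o)))**2 = (1**2 - 4)**2 = (1 - 4)**2 = (-3)**2 = 9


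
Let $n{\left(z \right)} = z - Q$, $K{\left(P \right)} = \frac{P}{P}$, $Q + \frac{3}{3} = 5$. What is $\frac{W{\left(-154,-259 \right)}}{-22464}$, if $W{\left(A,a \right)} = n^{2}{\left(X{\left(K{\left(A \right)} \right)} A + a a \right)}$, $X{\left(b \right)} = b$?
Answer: $- \frac{4478687929}{22464} \approx -1.9937 \cdot 10^{5}$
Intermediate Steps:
$Q = 4$ ($Q = -1 + 5 = 4$)
$K{\left(P \right)} = 1$
$n{\left(z \right)} = -4 + z$ ($n{\left(z \right)} = z - 4 = -4 + z$)
$W{\left(A,a \right)} = \left(-4 + A + a^{2}\right)^{2}$ ($W{\left(A,a \right)} = \left(-4 + \left(1 A + a a\right)\right)^{2} = \left(-4 + \left(A + a^{2}\right)\right)^{2} = \left(-4 + A + a^{2}\right)^{2}$)
$\frac{W{\left(-154,-259 \right)}}{-22464} = \frac{\left(-4 - 154 + \left(-259\right)^{2}\right)^{2}}{-22464} = \left(-4 - 154 + 67081\right)^{2} \left(- \frac{1}{22464}\right) = 66923^{2} \left(- \frac{1}{22464}\right) = 4478687929 \left(- \frac{1}{22464}\right) = - \frac{4478687929}{22464}$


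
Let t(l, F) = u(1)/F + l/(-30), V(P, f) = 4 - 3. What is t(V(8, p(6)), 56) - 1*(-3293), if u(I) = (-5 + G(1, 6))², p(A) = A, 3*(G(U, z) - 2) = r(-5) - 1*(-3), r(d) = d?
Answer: 8298881/2520 ≈ 3293.2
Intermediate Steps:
G(U, z) = 4/3 (G(U, z) = 2 + (-5 - 1*(-3))/3 = 2 + (-5 + 3)/3 = 2 + (⅓)*(-2) = 2 - ⅔ = 4/3)
V(P, f) = 1
u(I) = 121/9 (u(I) = (-5 + 4/3)² = (-11/3)² = 121/9)
t(l, F) = -l/30 + 121/(9*F) (t(l, F) = 121/(9*F) + l/(-30) = 121/(9*F) + l*(-1/30) = 121/(9*F) - l/30 = -l/30 + 121/(9*F))
t(V(8, p(6)), 56) - 1*(-3293) = (-1/30*1 + (121/9)/56) - 1*(-3293) = (-1/30 + (121/9)*(1/56)) + 3293 = (-1/30 + 121/504) + 3293 = 521/2520 + 3293 = 8298881/2520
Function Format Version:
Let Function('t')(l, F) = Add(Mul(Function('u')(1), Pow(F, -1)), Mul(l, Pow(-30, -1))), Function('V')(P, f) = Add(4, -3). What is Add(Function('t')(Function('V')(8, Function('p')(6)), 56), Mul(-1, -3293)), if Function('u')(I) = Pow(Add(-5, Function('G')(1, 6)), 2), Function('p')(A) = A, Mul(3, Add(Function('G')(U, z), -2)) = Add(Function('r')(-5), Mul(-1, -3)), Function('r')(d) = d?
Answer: Rational(8298881, 2520) ≈ 3293.2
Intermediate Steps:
Function('G')(U, z) = Rational(4, 3) (Function('G')(U, z) = Add(2, Mul(Rational(1, 3), Add(-5, Mul(-1, -3)))) = Add(2, Mul(Rational(1, 3), Add(-5, 3))) = Add(2, Mul(Rational(1, 3), -2)) = Add(2, Rational(-2, 3)) = Rational(4, 3))
Function('V')(P, f) = 1
Function('u')(I) = Rational(121, 9) (Function('u')(I) = Pow(Add(-5, Rational(4, 3)), 2) = Pow(Rational(-11, 3), 2) = Rational(121, 9))
Function('t')(l, F) = Add(Mul(Rational(-1, 30), l), Mul(Rational(121, 9), Pow(F, -1))) (Function('t')(l, F) = Add(Mul(Rational(121, 9), Pow(F, -1)), Mul(l, Pow(-30, -1))) = Add(Mul(Rational(121, 9), Pow(F, -1)), Mul(l, Rational(-1, 30))) = Add(Mul(Rational(121, 9), Pow(F, -1)), Mul(Rational(-1, 30), l)) = Add(Mul(Rational(-1, 30), l), Mul(Rational(121, 9), Pow(F, -1))))
Add(Function('t')(Function('V')(8, Function('p')(6)), 56), Mul(-1, -3293)) = Add(Add(Mul(Rational(-1, 30), 1), Mul(Rational(121, 9), Pow(56, -1))), Mul(-1, -3293)) = Add(Add(Rational(-1, 30), Mul(Rational(121, 9), Rational(1, 56))), 3293) = Add(Add(Rational(-1, 30), Rational(121, 504)), 3293) = Add(Rational(521, 2520), 3293) = Rational(8298881, 2520)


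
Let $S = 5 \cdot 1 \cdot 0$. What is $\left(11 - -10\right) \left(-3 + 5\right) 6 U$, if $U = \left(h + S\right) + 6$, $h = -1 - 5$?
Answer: $0$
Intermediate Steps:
$h = -6$ ($h = -1 - 5 = -6$)
$S = 0$ ($S = 5 \cdot 0 = 0$)
$U = 0$ ($U = \left(-6 + 0\right) + 6 = -6 + 6 = 0$)
$\left(11 - -10\right) \left(-3 + 5\right) 6 U = \left(11 - -10\right) \left(-3 + 5\right) 6 \cdot 0 = \left(11 + 10\right) 2 \cdot 6 \cdot 0 = 21 \cdot 12 \cdot 0 = 252 \cdot 0 = 0$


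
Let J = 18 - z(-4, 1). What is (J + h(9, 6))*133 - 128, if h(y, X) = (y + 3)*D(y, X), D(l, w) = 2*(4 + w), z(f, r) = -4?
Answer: 34718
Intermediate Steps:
D(l, w) = 8 + 2*w
h(y, X) = (3 + y)*(8 + 2*X) (h(y, X) = (y + 3)*(8 + 2*X) = (3 + y)*(8 + 2*X))
J = 22 (J = 18 - 1*(-4) = 18 + 4 = 22)
(J + h(9, 6))*133 - 128 = (22 + 2*(3 + 9)*(4 + 6))*133 - 128 = (22 + 2*12*10)*133 - 128 = (22 + 240)*133 - 128 = 262*133 - 128 = 34846 - 128 = 34718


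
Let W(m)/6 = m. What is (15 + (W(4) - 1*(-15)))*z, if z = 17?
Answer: 918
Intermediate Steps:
W(m) = 6*m
(15 + (W(4) - 1*(-15)))*z = (15 + (6*4 - 1*(-15)))*17 = (15 + (24 + 15))*17 = (15 + 39)*17 = 54*17 = 918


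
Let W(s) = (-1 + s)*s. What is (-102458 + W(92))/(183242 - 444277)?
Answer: 94086/261035 ≈ 0.36043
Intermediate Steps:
W(s) = s*(-1 + s)
(-102458 + W(92))/(183242 - 444277) = (-102458 + 92*(-1 + 92))/(183242 - 444277) = (-102458 + 92*91)/(-261035) = (-102458 + 8372)*(-1/261035) = -94086*(-1/261035) = 94086/261035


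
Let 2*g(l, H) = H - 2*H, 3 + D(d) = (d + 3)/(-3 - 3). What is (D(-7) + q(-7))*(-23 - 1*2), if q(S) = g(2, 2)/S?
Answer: 1150/21 ≈ 54.762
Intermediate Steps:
D(d) = -7/2 - d/6 (D(d) = -3 + (d + 3)/(-3 - 3) = -3 + (3 + d)/(-6) = -3 + (3 + d)*(-1/6) = -3 + (-1/2 - d/6) = -7/2 - d/6)
g(l, H) = -H/2 (g(l, H) = (H - 2*H)/2 = (-H)/2 = -H/2)
q(S) = -1/S (q(S) = (-1/2*2)/S = -1/S)
(D(-7) + q(-7))*(-23 - 1*2) = ((-7/2 - 1/6*(-7)) - 1/(-7))*(-23 - 1*2) = ((-7/2 + 7/6) - 1*(-1/7))*(-23 - 2) = (-7/3 + 1/7)*(-25) = -46/21*(-25) = 1150/21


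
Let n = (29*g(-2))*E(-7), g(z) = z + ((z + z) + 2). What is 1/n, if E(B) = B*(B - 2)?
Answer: -1/7308 ≈ -0.00013684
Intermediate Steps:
E(B) = B*(-2 + B)
g(z) = 2 + 3*z (g(z) = z + (2*z + 2) = z + (2 + 2*z) = 2 + 3*z)
n = -7308 (n = (29*(2 + 3*(-2)))*(-7*(-2 - 7)) = (29*(2 - 6))*(-7*(-9)) = (29*(-4))*63 = -116*63 = -7308)
1/n = 1/(-7308) = -1/7308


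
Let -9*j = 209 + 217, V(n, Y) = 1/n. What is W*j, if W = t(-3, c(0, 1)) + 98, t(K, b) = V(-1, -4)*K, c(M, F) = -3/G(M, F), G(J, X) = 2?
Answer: -14342/3 ≈ -4780.7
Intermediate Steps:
c(M, F) = -3/2
t(K, b) = -K (t(K, b) = K/(-1) = -K)
j = -142/3 (j = -(209 + 217)/9 = -1/9*426 = -142/3 ≈ -47.333)
W = 101 (W = -1*(-3) + 98 = 3 + 98 = 101)
W*j = 101*(-142/3) = -14342/3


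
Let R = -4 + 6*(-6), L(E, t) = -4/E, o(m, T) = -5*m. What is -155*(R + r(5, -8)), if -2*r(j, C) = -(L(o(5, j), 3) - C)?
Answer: 27838/5 ≈ 5567.6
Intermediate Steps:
R = -40 (R = -4 - 36 = -40)
r(j, C) = 2/25 - C/2 (r(j, C) = -(-1)*(-4/((-5*5)) - C)/2 = -(-1)*(-4/(-25) - C)/2 = -(-1)*(-4*(-1/25) - C)/2 = -(-1)*(4/25 - C)/2 = -(-4/25 + C)/2 = 2/25 - C/2)
-155*(R + r(5, -8)) = -155*(-40 + (2/25 - 1/2*(-8))) = -155*(-40 + (2/25 + 4)) = -155*(-40 + 102/25) = -155*(-898/25) = 27838/5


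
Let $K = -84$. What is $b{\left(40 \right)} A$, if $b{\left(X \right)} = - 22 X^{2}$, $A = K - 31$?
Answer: $4048000$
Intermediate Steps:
$A = -115$ ($A = -84 - 31 = -115$)
$b{\left(40 \right)} A = - 22 \cdot 40^{2} \left(-115\right) = \left(-22\right) 1600 \left(-115\right) = \left(-35200\right) \left(-115\right) = 4048000$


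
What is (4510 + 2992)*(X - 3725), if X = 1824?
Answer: -14261302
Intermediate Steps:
(4510 + 2992)*(X - 3725) = (4510 + 2992)*(1824 - 3725) = 7502*(-1901) = -14261302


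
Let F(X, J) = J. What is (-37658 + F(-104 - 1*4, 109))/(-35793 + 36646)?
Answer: -37549/853 ≈ -44.020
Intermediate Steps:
(-37658 + F(-104 - 1*4, 109))/(-35793 + 36646) = (-37658 + 109)/(-35793 + 36646) = -37549/853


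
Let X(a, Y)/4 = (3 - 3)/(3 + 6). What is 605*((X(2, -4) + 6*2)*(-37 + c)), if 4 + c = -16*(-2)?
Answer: -65340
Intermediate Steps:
X(a, Y) = 0 (X(a, Y) = 4*((3 - 3)/(3 + 6)) = 4*(0/9) = 4*(0*(⅑)) = 4*0 = 0)
c = 28 (c = -4 - 16*(-2) = -4 + 32 = 28)
605*((X(2, -4) + 6*2)*(-37 + c)) = 605*((0 + 6*2)*(-37 + 28)) = 605*((0 + 12)*(-9)) = 605*(12*(-9)) = 605*(-108) = -65340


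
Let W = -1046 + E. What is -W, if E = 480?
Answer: 566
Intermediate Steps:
W = -566 (W = -1046 + 480 = -566)
-W = -1*(-566) = 566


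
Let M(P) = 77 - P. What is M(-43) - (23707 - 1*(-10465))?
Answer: -34052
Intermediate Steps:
M(-43) - (23707 - 1*(-10465)) = (77 - 1*(-43)) - (23707 - 1*(-10465)) = (77 + 43) - (23707 + 10465) = 120 - 1*34172 = 120 - 34172 = -34052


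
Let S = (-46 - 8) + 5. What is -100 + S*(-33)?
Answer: 1517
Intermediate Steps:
S = -49 (S = -54 + 5 = -49)
-100 + S*(-33) = -100 - 49*(-33) = -100 + 1617 = 1517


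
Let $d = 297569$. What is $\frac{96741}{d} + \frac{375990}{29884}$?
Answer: $\frac{1851193167}{143428258} \approx 12.907$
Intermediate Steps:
$\frac{96741}{d} + \frac{375990}{29884} = \frac{96741}{297569} + \frac{375990}{29884} = 96741 \cdot \frac{1}{297569} + 375990 \cdot \frac{1}{29884} = \frac{96741}{297569} + \frac{187995}{14942} = \frac{1851193167}{143428258}$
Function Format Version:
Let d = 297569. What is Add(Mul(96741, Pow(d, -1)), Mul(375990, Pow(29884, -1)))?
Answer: Rational(1851193167, 143428258) ≈ 12.907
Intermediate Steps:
Add(Mul(96741, Pow(d, -1)), Mul(375990, Pow(29884, -1))) = Add(Mul(96741, Pow(297569, -1)), Mul(375990, Pow(29884, -1))) = Add(Mul(96741, Rational(1, 297569)), Mul(375990, Rational(1, 29884))) = Add(Rational(96741, 297569), Rational(187995, 14942)) = Rational(1851193167, 143428258)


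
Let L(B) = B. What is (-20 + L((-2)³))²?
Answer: 784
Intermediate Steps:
(-20 + L((-2)³))² = (-20 + (-2)³)² = (-20 - 8)² = (-28)² = 784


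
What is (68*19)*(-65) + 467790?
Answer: 383810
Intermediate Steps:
(68*19)*(-65) + 467790 = 1292*(-65) + 467790 = -83980 + 467790 = 383810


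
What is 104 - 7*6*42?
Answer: -1660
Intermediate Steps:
104 - 7*6*42 = 104 - 42*42 = 104 - 1764 = -1660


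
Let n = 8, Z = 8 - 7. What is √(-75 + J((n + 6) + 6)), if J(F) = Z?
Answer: I*√74 ≈ 8.6023*I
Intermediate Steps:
Z = 1
J(F) = 1
√(-75 + J((n + 6) + 6)) = √(-75 + 1) = √(-74) = I*√74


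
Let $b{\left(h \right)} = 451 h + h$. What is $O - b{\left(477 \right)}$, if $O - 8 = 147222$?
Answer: $-68374$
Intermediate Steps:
$b{\left(h \right)} = 452 h$
$O = 147230$ ($O = 8 + 147222 = 147230$)
$O - b{\left(477 \right)} = 147230 - 452 \cdot 477 = 147230 - 215604 = -68374$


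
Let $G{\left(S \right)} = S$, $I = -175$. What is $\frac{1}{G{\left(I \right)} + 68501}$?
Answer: $\frac{1}{68326} \approx 1.4636 \cdot 10^{-5}$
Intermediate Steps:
$\frac{1}{G{\left(I \right)} + 68501} = \frac{1}{-175 + 68501} = \frac{1}{68326}$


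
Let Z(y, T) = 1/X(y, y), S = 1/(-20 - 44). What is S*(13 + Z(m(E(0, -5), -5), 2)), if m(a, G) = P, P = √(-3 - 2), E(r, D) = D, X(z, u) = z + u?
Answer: -13/64 + I*√5/640 ≈ -0.20313 + 0.0034939*I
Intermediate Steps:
X(z, u) = u + z
S = -1/64 (S = 1/(-64) = -1/64 ≈ -0.015625)
P = I*√5 (P = √(-5) = I*√5 ≈ 2.2361*I)
m(a, G) = I*√5
Z(y, T) = 1/(2*y) (Z(y, T) = 1/(y + y) = 1/(2*y))
S*(13 + Z(m(E(0, -5), -5), 2)) = -(13 + 1/(2*((I*√5))))/64 = -(13 + (-I*√5/5)/2)/64 = -(13 - I*√5/10)/64 = -13/64 + I*√5/640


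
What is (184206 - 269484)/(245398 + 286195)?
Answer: -85278/531593 ≈ -0.16042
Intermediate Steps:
(184206 - 269484)/(245398 + 286195) = -85278/531593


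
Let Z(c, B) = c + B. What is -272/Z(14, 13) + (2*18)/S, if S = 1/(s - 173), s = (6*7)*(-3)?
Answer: -290900/27 ≈ -10774.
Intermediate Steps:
s = -126 (s = 42*(-3) = -126)
S = -1/299 (S = 1/(-126 - 173) = 1/(-299) = -1/299 ≈ -0.0033445)
Z(c, B) = B + c
-272/Z(14, 13) + (2*18)/S = -272/(13 + 14) + (2*18)/(-1/299) = -272/27 + 36*(-299) = -272*1/27 - 10764 = -272/27 - 10764 = -290900/27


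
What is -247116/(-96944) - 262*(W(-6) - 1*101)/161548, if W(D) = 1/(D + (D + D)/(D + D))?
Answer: 13278596113/4894096660 ≈ 2.7132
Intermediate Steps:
W(D) = 1/(1 + D) (W(D) = 1/(D + (2*D)/((2*D))) = 1/(D + (2*D)*(1/(2*D))) = 1/(D + 1) = 1/(1 + D))
-247116/(-96944) - 262*(W(-6) - 1*101)/161548 = -247116/(-96944) - 262*(1/(1 - 6) - 1*101)/161548 = -247116*(-1/96944) - 262*(1/(-5) - 101)*(1/161548) = 61779/24236 - 262*(-1/5 - 101)*(1/161548) = 61779/24236 - 262*(-506/5)*(1/161548) = 61779/24236 + (132572/5)*(1/161548) = 61779/24236 + 33143/201935 = 13278596113/4894096660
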